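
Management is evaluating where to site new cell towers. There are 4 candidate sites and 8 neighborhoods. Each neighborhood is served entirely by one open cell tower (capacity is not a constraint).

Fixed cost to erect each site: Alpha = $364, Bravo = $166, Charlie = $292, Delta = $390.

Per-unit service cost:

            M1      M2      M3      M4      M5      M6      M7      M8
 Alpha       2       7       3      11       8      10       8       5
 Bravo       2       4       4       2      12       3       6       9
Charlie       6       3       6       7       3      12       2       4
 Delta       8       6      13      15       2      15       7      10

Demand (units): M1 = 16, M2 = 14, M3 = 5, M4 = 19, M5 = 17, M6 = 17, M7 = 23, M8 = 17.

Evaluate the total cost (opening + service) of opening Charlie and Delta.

Total cost: 1335

Each neighborhood is assigned to its cheapest site among the open ones.
{Charlie, Delta}: M1→Charlie 6·16=96, M2→Charlie 3·14=42, M3→Charlie 6·5=30, M4→Charlie 7·19=133, M5→Delta 2·17=34, M6→Charlie 12·17=204, M7→Charlie 2·23=46, M8→Charlie 4·17=68. Service 653; fixed 682; total 1335.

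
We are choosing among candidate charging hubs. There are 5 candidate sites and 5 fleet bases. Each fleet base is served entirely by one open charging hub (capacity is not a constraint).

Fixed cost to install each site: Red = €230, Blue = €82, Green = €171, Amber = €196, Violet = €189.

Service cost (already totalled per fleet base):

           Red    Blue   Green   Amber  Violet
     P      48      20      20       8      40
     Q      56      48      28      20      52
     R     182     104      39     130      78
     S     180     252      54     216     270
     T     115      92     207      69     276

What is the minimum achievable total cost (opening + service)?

Minimum total cost: 486

For any fixed open set, each fleet base goes to its cheapest open site; total = fixed + service.
{Blue, Green}: P→Blue 20, Q→Green 28, R→Green 39, S→Green 54, T→Blue 92. Service 233; fixed 253; total 486.
{Green}: P→Green 20, Q→Green 28, R→Green 39, S→Green 54, T→Green 207. Service 348; fixed 171; total 519.
{Green, Amber}: P→Amber 8, Q→Amber 20, R→Green 39, S→Green 54, T→Amber 69. Service 190; fixed 367; total 557.
{Red, Blue, Green, Amber, Violet}: service 190 + fixed 868 = 1058
No other subset beats 486.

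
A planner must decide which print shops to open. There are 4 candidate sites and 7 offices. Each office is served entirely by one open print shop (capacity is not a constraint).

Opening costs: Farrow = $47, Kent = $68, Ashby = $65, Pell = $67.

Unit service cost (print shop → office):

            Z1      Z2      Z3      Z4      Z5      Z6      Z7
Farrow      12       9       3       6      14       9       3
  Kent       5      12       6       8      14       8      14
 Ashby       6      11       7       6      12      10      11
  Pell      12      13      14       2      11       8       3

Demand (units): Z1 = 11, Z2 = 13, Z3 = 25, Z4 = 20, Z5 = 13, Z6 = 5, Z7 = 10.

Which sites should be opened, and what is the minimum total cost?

Open Farrow, Kent and Pell; minimum total cost 682.

For any fixed open set, each office goes to its cheapest open site; total = fixed + service.
{Farrow, Kent, Pell}: Z1→Kent 5·11=55, Z2→Farrow 9·13=117, Z3→Farrow 3·25=75, Z4→Pell 2·20=40, Z5→Pell 11·13=143, Z6→Kent 8·5=40, Z7→Farrow 3·10=30. Service 500; fixed 182; total 682.
{Farrow, Ashby, Pell}: service 511 + fixed 179 = 690
{Farrow, Pell}: service 577 + fixed 114 = 691
{Farrow, Kent, Ashby, Pell}: service 500 + fixed 247 = 747
(All 15 nonempty subsets were checked; Farrow, Kent and Pell is lowest.)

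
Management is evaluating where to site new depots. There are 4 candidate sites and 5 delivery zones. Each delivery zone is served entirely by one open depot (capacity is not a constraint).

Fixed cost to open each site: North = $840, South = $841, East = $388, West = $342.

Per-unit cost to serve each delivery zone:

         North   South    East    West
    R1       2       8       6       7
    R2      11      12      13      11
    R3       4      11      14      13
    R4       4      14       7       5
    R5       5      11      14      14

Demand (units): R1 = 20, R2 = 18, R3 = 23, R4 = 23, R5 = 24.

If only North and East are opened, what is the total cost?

Each delivery zone is assigned to its cheapest site among the open ones.
{North, East}: R1→North 2·20=40, R2→North 11·18=198, R3→North 4·23=92, R4→North 4·23=92, R5→North 5·24=120. Service 542; fixed 1228; total 1770.

Total cost: 1770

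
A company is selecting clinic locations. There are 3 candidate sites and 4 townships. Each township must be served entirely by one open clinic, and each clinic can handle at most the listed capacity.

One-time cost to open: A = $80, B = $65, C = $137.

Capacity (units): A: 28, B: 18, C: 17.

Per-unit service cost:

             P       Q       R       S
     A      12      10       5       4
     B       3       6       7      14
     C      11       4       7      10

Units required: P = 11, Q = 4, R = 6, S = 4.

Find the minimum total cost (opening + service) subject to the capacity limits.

Minimum total cost: 248

Open {A, B}: P→B 3·11=33, Q→B 6·4=24, R→A 5·6=30, S→A 4·4=16.
Loads: A carries 10/28, B carries 15/18. Service 103; fixed 145; total 248.
Next best feasible plan costs 264.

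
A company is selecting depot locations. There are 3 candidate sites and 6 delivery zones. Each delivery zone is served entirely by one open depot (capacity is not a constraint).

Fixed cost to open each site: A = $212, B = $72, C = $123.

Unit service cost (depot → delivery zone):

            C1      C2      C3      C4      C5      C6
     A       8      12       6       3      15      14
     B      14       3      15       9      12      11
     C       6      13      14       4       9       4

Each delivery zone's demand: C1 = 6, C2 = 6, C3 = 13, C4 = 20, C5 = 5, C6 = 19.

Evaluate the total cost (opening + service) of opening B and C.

Each delivery zone is assigned to its cheapest site among the open ones.
{B, C}: C1→C 6·6=36, C2→B 3·6=18, C3→C 14·13=182, C4→C 4·20=80, C5→C 9·5=45, C6→C 4·19=76. Service 437; fixed 195; total 632.

Total cost: 632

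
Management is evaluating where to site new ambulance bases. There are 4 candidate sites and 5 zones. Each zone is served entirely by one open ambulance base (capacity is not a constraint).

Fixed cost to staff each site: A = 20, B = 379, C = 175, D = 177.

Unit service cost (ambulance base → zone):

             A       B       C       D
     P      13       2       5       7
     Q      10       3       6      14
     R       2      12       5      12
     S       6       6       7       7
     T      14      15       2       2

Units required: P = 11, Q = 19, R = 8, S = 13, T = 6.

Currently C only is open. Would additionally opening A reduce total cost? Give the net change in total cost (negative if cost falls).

Yes — net change −17 (cost falls by 17).

Current service cost with {C}: 312.
Adding A: each zone re-picks its cheapest; new service cost 275, saving 37.
Extra fixed cost: 20. Net change = 20 − 37 = -17.
(Totals: 487 → 470.)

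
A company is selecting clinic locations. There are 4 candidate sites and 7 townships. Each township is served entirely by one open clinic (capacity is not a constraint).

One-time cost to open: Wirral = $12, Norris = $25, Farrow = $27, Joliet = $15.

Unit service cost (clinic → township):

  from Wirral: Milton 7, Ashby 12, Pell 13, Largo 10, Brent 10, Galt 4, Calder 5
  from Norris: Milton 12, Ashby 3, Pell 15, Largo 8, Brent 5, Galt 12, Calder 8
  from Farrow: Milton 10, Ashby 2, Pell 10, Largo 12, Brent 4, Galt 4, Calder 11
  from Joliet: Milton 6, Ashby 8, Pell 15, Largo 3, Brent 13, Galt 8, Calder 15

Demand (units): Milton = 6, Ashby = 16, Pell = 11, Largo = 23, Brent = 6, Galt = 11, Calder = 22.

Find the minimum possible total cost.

Minimum total cost: 479

For any fixed open set, each township goes to its cheapest open site; total = fixed + service.
{Wirral, Farrow, Joliet}: Milton→Joliet 6·6=36, Ashby→Farrow 2·16=32, Pell→Farrow 10·11=110, Largo→Joliet 3·23=69, Brent→Farrow 4·6=24, Galt→Wirral 4·11=44, Calder→Wirral 5·22=110. Service 425; fixed 54; total 479.
{Wirral, Norris, Farrow, Joliet}: service 425 + fixed 79 = 504
{Wirral, Norris, Joliet}: service 480 + fixed 52 = 532
{Wirral}: Milton→Wirral 7·6=42, Ashby→Wirral 12·16=192, Pell→Wirral 13·11=143, Largo→Wirral 10·23=230, Brent→Wirral 10·6=60, Galt→Wirral 4·11=44, Calder→Wirral 5·22=110. Service 821; fixed 12; total 833.
No other subset beats 479.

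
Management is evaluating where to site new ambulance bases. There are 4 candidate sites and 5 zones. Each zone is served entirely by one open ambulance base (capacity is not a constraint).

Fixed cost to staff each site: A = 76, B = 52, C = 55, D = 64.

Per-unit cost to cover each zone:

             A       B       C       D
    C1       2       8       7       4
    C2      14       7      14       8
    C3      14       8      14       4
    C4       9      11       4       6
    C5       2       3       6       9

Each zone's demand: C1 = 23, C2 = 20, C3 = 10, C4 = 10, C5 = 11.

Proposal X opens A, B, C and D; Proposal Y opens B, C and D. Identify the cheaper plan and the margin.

Proposal X: {A, B, C, D}: C1→A 2·23=46, C2→B 7·20=140, C3→D 4·10=40, C4→C 4·10=40, C5→A 2·11=22. Service 288; fixed 247; total 535.
Proposal Y: {B, C, D}: C1→D 4·23=92, C2→B 7·20=140, C3→D 4·10=40, C4→C 4·10=40, C5→B 3·11=33. Service 345; fixed 171; total 516.
Difference: |535 − 516| = 19.

Proposal Y is cheaper by 19.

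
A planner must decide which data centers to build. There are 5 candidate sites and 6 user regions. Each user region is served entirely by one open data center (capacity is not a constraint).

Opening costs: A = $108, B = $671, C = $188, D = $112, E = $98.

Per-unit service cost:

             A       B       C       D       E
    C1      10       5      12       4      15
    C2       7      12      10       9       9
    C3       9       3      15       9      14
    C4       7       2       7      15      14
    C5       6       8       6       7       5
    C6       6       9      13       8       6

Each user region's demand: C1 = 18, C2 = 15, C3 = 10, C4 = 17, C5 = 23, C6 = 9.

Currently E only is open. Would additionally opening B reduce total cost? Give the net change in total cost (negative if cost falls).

Current service cost with {E}: 952.
Adding B: each user region re-picks its cheapest; new service cost 458, saving 494.
Extra fixed cost: 671. Net change = 671 − 494 = 177.
(Totals: 1050 → 1227.)

No — net change +177 (cost rises by 177).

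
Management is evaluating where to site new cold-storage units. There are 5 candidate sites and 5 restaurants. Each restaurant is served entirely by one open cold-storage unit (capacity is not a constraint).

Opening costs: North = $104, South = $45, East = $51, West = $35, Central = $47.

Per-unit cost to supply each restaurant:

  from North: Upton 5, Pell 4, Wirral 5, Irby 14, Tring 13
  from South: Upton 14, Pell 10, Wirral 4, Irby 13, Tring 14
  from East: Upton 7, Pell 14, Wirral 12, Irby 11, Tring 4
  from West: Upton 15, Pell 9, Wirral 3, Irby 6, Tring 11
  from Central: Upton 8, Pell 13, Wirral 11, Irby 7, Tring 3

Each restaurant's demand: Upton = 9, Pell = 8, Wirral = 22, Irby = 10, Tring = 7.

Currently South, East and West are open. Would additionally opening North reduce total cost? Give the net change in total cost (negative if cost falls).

No — net change +46 (cost rises by 46).

Current service cost with {South, East, West}: 289.
Adding North: each restaurant re-picks its cheapest; new service cost 231, saving 58.
Extra fixed cost: 104. Net change = 104 − 58 = 46.
(Totals: 420 → 466.)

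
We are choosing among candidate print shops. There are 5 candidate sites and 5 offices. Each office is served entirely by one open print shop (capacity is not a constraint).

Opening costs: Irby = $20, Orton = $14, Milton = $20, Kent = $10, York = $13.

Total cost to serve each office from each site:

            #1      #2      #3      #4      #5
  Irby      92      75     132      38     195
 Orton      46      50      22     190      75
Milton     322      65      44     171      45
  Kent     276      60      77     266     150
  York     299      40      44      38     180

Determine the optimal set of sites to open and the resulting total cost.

For any fixed open set, each office goes to its cheapest open site; total = fixed + service.
{Orton, Milton, York}: #1→Orton 46, #2→York 40, #3→Orton 22, #4→York 38, #5→Milton 45. Service 191; fixed 47; total 238.
{Orton, Milton, Kent, York}: service 191 + fixed 57 = 248
{Orton, York}: #1→Orton 46, #2→York 40, #3→Orton 22, #4→York 38, #5→Orton 75. Service 221; fixed 27; total 248.
{Irby, Orton, Milton, Kent, York}: service 191 + fixed 77 = 268
No other subset beats 238.

Open Orton, Milton and York; minimum total cost 238.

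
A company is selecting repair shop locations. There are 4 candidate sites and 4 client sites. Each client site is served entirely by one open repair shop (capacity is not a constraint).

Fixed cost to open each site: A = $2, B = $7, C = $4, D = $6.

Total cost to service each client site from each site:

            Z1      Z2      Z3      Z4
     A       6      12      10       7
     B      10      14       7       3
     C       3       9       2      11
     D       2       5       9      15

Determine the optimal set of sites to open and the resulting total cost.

For any fixed open set, each client site goes to its cheapest open site; total = fixed + service.
{A, C}: Z1→C 3, Z2→C 9, Z3→C 2, Z4→A 7. Service 21; fixed 6; total 27.
{A, C, D}: service 16 + fixed 12 = 28
{B, C}: Z1→C 3, Z2→C 9, Z3→C 2, Z4→B 3. Service 17; fixed 11; total 28.
{A, B, C, D}: Z1→D 2, Z2→D 5, Z3→C 2, Z4→B 3. Service 12; fixed 19; total 31.
No other subset beats 27.

Open A and C; minimum total cost 27.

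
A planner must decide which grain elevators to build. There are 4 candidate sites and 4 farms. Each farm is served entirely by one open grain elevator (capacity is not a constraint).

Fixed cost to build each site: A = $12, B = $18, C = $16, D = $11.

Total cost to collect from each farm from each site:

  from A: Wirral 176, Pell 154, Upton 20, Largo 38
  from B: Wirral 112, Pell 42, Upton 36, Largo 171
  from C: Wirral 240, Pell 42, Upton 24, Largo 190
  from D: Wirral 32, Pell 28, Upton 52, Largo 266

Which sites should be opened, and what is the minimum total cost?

For any fixed open set, each farm goes to its cheapest open site; total = fixed + service.
{A, D}: Wirral→D 32, Pell→D 28, Upton→A 20, Largo→A 38. Service 118; fixed 23; total 141.
{A, C, D}: service 118 + fixed 39 = 157
{A, B, D}: service 118 + fixed 41 = 159
{A, B, C, D}: service 118 + fixed 57 = 175
No other subset beats 141.

Open A and D; minimum total cost 141.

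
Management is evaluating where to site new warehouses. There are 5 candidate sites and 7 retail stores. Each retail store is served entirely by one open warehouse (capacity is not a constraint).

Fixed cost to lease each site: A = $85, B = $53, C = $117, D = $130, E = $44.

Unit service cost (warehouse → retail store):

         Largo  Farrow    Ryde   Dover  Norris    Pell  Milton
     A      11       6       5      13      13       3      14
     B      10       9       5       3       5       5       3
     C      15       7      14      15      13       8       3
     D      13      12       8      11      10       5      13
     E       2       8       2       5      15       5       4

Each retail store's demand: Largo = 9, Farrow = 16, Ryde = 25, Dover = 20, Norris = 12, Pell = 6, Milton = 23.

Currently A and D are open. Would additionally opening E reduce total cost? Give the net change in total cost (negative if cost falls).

Yes — net change −439 (cost falls by 439).

Current service cost with {A, D}: 977.
Adding E: each retail store re-picks its cheapest; new service cost 494, saving 483.
Extra fixed cost: 44. Net change = 44 − 483 = -439.
(Totals: 1192 → 753.)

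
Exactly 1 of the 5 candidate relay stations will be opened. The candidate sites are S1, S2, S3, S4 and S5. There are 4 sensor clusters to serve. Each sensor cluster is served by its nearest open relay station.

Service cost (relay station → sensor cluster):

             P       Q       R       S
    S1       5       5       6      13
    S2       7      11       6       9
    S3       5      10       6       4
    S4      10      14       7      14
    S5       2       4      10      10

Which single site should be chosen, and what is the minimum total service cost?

Choose S3 only; total service cost 25.

With exactly 1 open, each sensor cluster uses its cheapest among the chosen.
{S3}: P→S3 5, Q→S3 10, R→S3 6, S→S3 4. Service cost 25.
{S5}: service cost 26
{S1}: service cost 29
Among all 5 size-1 choices, {S3} is lowest.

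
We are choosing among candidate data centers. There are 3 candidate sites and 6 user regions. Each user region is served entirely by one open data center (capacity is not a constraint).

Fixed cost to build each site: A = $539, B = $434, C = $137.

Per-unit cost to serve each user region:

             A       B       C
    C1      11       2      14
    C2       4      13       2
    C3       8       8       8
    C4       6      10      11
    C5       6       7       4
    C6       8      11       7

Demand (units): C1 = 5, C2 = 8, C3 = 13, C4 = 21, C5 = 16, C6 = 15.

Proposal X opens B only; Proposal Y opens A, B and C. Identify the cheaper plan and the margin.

Proposal X is cheaper by 396.

Proposal X: {B}: C1→B 2·5=10, C2→B 13·8=104, C3→B 8·13=104, C4→B 10·21=210, C5→B 7·16=112, C6→B 11·15=165. Service 705; fixed 434; total 1139.
Proposal Y: {A, B, C}: C1→B 2·5=10, C2→C 2·8=16, C3→A 8·13=104, C4→A 6·21=126, C5→C 4·16=64, C6→C 7·15=105. Service 425; fixed 1110; total 1535.
Difference: |1139 − 1535| = 396.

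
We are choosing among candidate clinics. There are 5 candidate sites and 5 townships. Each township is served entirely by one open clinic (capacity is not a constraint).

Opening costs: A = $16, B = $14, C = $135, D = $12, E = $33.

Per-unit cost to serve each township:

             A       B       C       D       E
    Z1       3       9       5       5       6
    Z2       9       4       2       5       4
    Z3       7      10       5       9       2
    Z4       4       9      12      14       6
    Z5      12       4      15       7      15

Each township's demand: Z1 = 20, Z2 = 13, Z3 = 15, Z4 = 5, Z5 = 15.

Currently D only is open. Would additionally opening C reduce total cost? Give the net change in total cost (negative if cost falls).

No — net change +26 (cost rises by 26).

Current service cost with {D}: 475.
Adding C: each township re-picks its cheapest; new service cost 366, saving 109.
Extra fixed cost: 135. Net change = 135 − 109 = 26.
(Totals: 487 → 513.)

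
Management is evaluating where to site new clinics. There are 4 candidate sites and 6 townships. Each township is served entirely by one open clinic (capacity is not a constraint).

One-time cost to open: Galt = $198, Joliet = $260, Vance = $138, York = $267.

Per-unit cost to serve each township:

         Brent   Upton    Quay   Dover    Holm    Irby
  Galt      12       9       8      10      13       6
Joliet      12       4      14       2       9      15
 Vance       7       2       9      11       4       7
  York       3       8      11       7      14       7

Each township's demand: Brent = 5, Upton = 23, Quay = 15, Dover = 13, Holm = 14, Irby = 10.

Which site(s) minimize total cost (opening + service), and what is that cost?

Open Vance only; minimum total cost 623.

For any fixed open set, each township goes to its cheapest open site; total = fixed + service.
{Vance}: Brent→Vance 7·5=35, Upton→Vance 2·23=46, Quay→Vance 9·15=135, Dover→Vance 11·13=143, Holm→Vance 4·14=56, Irby→Vance 7·10=70. Service 485; fixed 138; total 623.
{Joliet, Vance}: service 368 + fixed 398 = 766
{Galt, Vance}: service 447 + fixed 336 = 783
{Galt, Joliet, Vance, York}: service 323 + fixed 863 = 1186
No other subset beats 623.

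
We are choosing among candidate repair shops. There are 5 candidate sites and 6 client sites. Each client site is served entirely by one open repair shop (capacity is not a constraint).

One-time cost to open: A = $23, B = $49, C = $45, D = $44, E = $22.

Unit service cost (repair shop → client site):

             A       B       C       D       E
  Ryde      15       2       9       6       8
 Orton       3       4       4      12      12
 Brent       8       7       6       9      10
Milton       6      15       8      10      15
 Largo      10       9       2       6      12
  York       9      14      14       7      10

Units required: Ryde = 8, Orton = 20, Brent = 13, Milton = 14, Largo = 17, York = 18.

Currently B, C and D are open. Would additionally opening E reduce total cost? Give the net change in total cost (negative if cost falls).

No — net change +22 (cost rises by 22).

Current service cost with {B, C, D}: 446.
Adding E: each client site re-picks its cheapest; new service cost 446, saving 0.
Extra fixed cost: 22. Net change = 22 − 0 = 22.
(Totals: 584 → 606.)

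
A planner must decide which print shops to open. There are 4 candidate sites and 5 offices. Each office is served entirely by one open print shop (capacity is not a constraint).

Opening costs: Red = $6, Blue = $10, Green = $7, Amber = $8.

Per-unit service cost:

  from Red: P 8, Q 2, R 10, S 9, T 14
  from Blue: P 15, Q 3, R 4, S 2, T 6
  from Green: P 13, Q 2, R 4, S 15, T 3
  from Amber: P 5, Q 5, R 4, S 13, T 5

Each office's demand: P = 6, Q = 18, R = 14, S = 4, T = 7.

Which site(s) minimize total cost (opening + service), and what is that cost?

For any fixed open set, each office goes to its cheapest open site; total = fixed + service.
{Blue, Green, Amber}: P→Amber 5·6=30, Q→Green 2·18=36, R→Blue 4·14=56, S→Blue 2·4=8, T→Green 3·7=21. Service 151; fixed 25; total 176.
{Red, Blue, Green, Amber}: service 151 + fixed 31 = 182
{Red, Blue, Amber}: service 165 + fixed 24 = 189
{Red}: P→Red 8·6=48, Q→Red 2·18=36, R→Red 10·14=140, S→Red 9·4=36, T→Red 14·7=98. Service 358; fixed 6; total 364.
(All 15 nonempty subsets were checked; Blue, Green and Amber is lowest.)

Open Blue, Green and Amber; minimum total cost 176.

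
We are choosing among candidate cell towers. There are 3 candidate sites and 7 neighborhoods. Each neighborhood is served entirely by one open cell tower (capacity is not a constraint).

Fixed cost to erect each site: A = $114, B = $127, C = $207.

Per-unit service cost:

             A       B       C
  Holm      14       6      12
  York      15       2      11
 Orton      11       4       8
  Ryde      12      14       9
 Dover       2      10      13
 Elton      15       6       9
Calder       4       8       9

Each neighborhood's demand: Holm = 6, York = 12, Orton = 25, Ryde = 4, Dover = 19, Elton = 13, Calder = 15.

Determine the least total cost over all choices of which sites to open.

For any fixed open set, each neighborhood goes to its cheapest open site; total = fixed + service.
{A, B}: Holm→B 6·6=36, York→B 2·12=24, Orton→B 4·25=100, Ryde→A 12·4=48, Dover→A 2·19=38, Elton→B 6·13=78, Calder→A 4·15=60. Service 384; fixed 241; total 625.
{B}: Holm→B 6·6=36, York→B 2·12=24, Orton→B 4·25=100, Ryde→B 14·4=56, Dover→B 10·19=190, Elton→B 6·13=78, Calder→B 8·15=120. Service 604; fixed 127; total 731.
{A, B, C}: Holm→B 6·6=36, York→B 2·12=24, Orton→B 4·25=100, Ryde→C 9·4=36, Dover→A 2·19=38, Elton→B 6·13=78, Calder→A 4·15=60. Service 372; fixed 448; total 820.
{A}: Holm→A 14·6=84, York→A 15·12=180, Orton→A 11·25=275, Ryde→A 12·4=48, Dover→A 2·19=38, Elton→A 15·13=195, Calder→A 4·15=60. Service 880; fixed 114; total 994.
No other subset beats 625.

Minimum total cost: 625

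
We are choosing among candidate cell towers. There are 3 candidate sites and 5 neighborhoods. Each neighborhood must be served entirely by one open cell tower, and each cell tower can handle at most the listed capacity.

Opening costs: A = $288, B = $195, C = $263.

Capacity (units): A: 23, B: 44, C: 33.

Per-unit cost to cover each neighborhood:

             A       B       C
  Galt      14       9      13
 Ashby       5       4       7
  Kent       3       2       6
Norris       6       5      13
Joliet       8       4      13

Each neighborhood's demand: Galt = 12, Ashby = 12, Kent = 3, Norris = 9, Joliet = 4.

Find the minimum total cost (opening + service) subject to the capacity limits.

Open {B}: Galt→B 9·12=108, Ashby→B 4·12=48, Kent→B 2·3=6, Norris→B 5·9=45, Joliet→B 4·4=16.
Loads: B carries 40/44. Service 223; fixed 195; total 418.
Next best feasible plan costs 681.

Minimum total cost: 418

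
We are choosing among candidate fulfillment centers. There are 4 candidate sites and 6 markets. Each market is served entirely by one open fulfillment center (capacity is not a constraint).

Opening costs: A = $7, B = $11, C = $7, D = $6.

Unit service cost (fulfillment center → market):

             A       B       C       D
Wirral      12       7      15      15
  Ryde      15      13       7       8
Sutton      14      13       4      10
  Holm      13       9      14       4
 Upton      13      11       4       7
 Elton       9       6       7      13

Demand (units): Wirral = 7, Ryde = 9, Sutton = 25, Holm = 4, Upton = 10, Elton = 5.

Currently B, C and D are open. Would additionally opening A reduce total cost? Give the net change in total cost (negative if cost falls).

Current service cost with {B, C, D}: 298.
Adding A: each market re-picks its cheapest; new service cost 298, saving 0.
Extra fixed cost: 7. Net change = 7 − 0 = 7.
(Totals: 322 → 329.)

No — net change +7 (cost rises by 7).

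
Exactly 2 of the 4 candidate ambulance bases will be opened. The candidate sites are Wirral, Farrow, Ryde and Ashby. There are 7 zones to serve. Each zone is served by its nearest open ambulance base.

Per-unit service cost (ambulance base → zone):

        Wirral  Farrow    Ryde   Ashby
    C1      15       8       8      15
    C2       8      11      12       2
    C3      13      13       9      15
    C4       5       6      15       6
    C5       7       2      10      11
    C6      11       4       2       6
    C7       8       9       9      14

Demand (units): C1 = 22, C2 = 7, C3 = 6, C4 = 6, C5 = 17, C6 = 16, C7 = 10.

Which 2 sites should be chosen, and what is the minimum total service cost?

Choose Farrow and Ashby; total service cost 492.

With exactly 2 open, each zone uses its cheapest among the chosen.
{Farrow, Ashby}: C1→Farrow 8·22=176, C2→Ashby 2·7=14, C3→Farrow 13·6=78, C4→Farrow 6·6=36, C5→Farrow 2·17=34, C6→Farrow 4·16=64, C7→Farrow 9·10=90. Service cost 492.
{Farrow, Ryde}: service cost 499
{Wirral, Farrow}: service cost 518
Among all 6 size-2 choices, {Farrow, Ashby} is lowest.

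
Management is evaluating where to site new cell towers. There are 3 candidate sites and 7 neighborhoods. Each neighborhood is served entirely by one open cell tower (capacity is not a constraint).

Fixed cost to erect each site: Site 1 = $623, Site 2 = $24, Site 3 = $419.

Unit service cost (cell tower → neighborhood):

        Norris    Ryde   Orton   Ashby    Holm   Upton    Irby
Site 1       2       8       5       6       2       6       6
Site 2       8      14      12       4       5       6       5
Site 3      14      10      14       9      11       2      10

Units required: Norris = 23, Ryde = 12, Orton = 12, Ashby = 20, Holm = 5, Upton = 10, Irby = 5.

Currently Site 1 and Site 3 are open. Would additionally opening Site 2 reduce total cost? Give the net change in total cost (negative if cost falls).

Yes — net change −21 (cost falls by 21).

Current service cost with {Site 1, Site 3}: 382.
Adding Site 2: each neighborhood re-picks its cheapest; new service cost 337, saving 45.
Extra fixed cost: 24. Net change = 24 − 45 = -21.
(Totals: 1424 → 1403.)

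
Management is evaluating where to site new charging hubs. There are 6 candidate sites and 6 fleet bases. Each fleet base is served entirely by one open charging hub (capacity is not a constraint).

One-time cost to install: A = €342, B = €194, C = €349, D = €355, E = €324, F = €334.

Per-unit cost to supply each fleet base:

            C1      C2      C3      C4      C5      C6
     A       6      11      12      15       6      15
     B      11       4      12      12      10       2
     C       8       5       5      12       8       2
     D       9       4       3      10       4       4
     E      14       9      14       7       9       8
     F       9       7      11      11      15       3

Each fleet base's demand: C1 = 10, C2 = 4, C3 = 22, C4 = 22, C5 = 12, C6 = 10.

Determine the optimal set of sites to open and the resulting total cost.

For any fixed open set, each fleet base goes to its cheapest open site; total = fixed + service.
{D}: C1→D 9·10=90, C2→D 4·4=16, C3→D 3·22=66, C4→D 10·22=220, C5→D 4·12=48, C6→D 4·10=40. Service 480; fixed 355; total 835.
{C}: C1→C 8·10=80, C2→C 5·4=20, C3→C 5·22=110, C4→C 12·22=264, C5→C 8·12=96, C6→C 2·10=20. Service 590; fixed 349; total 939.
{B}: service 794 + fixed 194 = 988
{A, B, C, D, E, F}: service 364 + fixed 1898 = 2262
No other subset beats 835.

Open D only; minimum total cost 835.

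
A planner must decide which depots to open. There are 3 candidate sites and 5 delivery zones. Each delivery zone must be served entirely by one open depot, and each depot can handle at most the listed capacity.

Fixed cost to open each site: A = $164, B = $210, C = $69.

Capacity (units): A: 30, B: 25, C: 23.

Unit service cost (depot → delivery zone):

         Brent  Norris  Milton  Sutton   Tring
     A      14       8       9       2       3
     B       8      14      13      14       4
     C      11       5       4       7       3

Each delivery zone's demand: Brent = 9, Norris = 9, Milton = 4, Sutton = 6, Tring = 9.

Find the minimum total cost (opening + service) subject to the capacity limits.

Minimum total cost: 432

Open {A, C}: Brent→C 11·9=99, Norris→C 5·9=45, Milton→C 4·4=16, Sutton→A 2·6=12, Tring→A 3·9=27.
Loads: A carries 15/30, C carries 22/23. Service 199; fixed 233; total 432.
Next best feasible plan costs 452.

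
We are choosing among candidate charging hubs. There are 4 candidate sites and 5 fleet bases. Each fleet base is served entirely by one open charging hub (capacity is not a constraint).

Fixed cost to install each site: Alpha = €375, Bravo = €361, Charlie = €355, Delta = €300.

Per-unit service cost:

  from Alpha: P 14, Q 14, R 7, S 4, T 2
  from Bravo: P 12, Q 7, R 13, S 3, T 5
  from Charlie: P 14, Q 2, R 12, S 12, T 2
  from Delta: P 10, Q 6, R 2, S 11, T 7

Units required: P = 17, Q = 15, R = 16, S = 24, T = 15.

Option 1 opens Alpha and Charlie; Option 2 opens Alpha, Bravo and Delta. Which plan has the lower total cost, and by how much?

Option 1: {Alpha, Charlie}: P→Alpha 14·17=238, Q→Charlie 2·15=30, R→Alpha 7·16=112, S→Alpha 4·24=96, T→Alpha 2·15=30. Service 506; fixed 730; total 1236.
Option 2: {Alpha, Bravo, Delta}: P→Delta 10·17=170, Q→Delta 6·15=90, R→Delta 2·16=32, S→Bravo 3·24=72, T→Alpha 2·15=30. Service 394; fixed 1036; total 1430.
Difference: |1236 − 1430| = 194.

Option 1 is cheaper by 194.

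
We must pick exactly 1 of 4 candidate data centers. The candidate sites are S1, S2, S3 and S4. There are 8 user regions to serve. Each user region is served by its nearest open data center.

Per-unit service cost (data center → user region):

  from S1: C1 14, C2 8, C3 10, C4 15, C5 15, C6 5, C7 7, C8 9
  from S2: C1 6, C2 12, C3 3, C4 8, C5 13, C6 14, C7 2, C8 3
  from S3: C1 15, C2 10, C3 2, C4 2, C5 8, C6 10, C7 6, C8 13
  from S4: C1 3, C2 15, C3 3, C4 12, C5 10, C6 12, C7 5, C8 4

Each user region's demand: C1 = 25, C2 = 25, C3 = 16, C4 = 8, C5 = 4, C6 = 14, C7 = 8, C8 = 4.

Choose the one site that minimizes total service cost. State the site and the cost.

Choose S2 only; total service cost 838.

With exactly 1 open, each user region uses its cheapest among the chosen.
{S2}: C1→S2 6·25=150, C2→S2 12·25=300, C3→S2 3·16=48, C4→S2 8·8=64, C5→S2 13·4=52, C6→S2 14·14=196, C7→S2 2·8=16, C8→S2 3·4=12. Service cost 838.
{S4}: service cost 858
{S3}: service cost 945
Among all 4 size-1 choices, {S2} is lowest.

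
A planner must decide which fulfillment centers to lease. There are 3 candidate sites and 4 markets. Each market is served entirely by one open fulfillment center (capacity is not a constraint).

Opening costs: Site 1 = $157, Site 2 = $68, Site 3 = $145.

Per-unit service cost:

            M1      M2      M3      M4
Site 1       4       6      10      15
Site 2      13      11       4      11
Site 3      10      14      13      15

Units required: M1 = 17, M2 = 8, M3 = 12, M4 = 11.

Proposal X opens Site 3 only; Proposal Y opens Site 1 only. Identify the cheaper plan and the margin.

Proposal Y is cheaper by 190.

Proposal X: {Site 3}: M1→Site 3 10·17=170, M2→Site 3 14·8=112, M3→Site 3 13·12=156, M4→Site 3 15·11=165. Service 603; fixed 145; total 748.
Proposal Y: {Site 1}: M1→Site 1 4·17=68, M2→Site 1 6·8=48, M3→Site 1 10·12=120, M4→Site 1 15·11=165. Service 401; fixed 157; total 558.
Difference: |748 − 558| = 190.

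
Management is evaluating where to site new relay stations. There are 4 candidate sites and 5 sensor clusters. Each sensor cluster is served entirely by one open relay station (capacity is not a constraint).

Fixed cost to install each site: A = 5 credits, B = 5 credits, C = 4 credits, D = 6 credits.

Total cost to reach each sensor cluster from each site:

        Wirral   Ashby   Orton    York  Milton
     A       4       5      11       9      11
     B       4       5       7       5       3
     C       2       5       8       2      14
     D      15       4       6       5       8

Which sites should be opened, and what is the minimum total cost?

Open B and C; minimum total cost 28.

For any fixed open set, each sensor cluster goes to its cheapest open site; total = fixed + service.
{B, C}: Wirral→C 2, Ashby→B 5, Orton→B 7, York→C 2, Milton→B 3. Service 19; fixed 9; total 28.
{B}: service 24 + fixed 5 = 29
{B, C, D}: service 17 + fixed 15 = 32
{A, B, C, D}: service 17 + fixed 20 = 37
(All 15 nonempty subsets were checked; B and C is lowest.)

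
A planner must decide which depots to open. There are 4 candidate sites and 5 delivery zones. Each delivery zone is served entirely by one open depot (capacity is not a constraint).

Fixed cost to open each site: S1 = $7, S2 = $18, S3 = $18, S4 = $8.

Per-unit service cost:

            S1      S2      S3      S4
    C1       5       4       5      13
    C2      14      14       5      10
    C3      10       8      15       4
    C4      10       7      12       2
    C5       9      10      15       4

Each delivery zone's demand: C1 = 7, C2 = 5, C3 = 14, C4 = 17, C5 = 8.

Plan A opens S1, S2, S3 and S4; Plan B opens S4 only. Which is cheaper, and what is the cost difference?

Plan A is cheaper by 45.

Plan A: {S1, S2, S3, S4}: C1→S2 4·7=28, C2→S3 5·5=25, C3→S4 4·14=56, C4→S4 2·17=34, C5→S4 4·8=32. Service 175; fixed 51; total 226.
Plan B: {S4}: C1→S4 13·7=91, C2→S4 10·5=50, C3→S4 4·14=56, C4→S4 2·17=34, C5→S4 4·8=32. Service 263; fixed 8; total 271.
Difference: |226 − 271| = 45.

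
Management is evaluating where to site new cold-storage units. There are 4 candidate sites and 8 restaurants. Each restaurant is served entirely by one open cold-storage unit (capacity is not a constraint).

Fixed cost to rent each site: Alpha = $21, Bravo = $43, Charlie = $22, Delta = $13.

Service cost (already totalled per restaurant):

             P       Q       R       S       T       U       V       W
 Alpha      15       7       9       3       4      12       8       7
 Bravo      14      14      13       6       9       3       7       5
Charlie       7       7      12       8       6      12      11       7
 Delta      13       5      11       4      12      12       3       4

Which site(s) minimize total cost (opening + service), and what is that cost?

Open Delta only; minimum total cost 77.

For any fixed open set, each restaurant goes to its cheapest open site; total = fixed + service.
{Delta}: P→Delta 13, Q→Delta 5, R→Delta 11, S→Delta 4, T→Delta 12, U→Delta 12, V→Delta 3, W→Delta 4. Service 64; fixed 13; total 77.
{Alpha}: service 65 + fixed 21 = 86
{Alpha, Delta}: service 53 + fixed 34 = 87
{Alpha, Bravo, Charlie, Delta}: service 38 + fixed 99 = 137
No other subset beats 77.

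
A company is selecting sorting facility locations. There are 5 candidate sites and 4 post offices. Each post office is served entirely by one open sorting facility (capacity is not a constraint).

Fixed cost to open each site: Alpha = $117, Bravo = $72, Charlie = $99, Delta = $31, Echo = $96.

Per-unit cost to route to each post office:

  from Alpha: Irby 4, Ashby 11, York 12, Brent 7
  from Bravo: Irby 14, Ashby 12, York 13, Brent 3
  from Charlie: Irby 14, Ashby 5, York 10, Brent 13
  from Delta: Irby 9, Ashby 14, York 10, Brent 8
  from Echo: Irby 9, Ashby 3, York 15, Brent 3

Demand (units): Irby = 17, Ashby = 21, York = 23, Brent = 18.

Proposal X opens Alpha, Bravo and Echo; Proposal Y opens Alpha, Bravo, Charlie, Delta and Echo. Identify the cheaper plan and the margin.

Proposal X is cheaper by 84.

Proposal X: {Alpha, Bravo, Echo}: Irby→Alpha 4·17=68, Ashby→Echo 3·21=63, York→Alpha 12·23=276, Brent→Bravo 3·18=54. Service 461; fixed 285; total 746.
Proposal Y: {Alpha, Bravo, Charlie, Delta, Echo}: Irby→Alpha 4·17=68, Ashby→Echo 3·21=63, York→Charlie 10·23=230, Brent→Bravo 3·18=54. Service 415; fixed 415; total 830.
Difference: |746 − 830| = 84.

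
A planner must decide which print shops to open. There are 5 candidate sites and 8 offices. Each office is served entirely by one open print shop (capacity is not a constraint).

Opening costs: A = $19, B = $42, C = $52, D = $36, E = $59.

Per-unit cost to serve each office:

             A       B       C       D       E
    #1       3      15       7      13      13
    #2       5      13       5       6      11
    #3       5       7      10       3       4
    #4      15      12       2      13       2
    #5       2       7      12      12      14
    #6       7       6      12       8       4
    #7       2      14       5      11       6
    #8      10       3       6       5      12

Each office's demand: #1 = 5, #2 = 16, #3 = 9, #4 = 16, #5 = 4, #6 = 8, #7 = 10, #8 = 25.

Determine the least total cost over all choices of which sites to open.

Minimum total cost: 418

For any fixed open set, each office goes to its cheapest open site; total = fixed + service.
{A, B, E}: #1→A 3·5=15, #2→A 5·16=80, #3→E 4·9=36, #4→E 2·16=32, #5→A 2·4=8, #6→E 4·8=32, #7→A 2·10=20, #8→B 3·25=75. Service 298; fixed 120; total 418.
{A, B, C}: service 323 + fixed 113 = 436
{A, B, D, E}: #1→A 3·5=15, #2→A 5·16=80, #3→D 3·9=27, #4→E 2·16=32, #5→A 2·4=8, #6→E 4·8=32, #7→A 2·10=20, #8→B 3·25=75. Service 289; fixed 156; total 445.
{A, B, C, D, E}: service 289 + fixed 208 = 497
No other subset beats 418.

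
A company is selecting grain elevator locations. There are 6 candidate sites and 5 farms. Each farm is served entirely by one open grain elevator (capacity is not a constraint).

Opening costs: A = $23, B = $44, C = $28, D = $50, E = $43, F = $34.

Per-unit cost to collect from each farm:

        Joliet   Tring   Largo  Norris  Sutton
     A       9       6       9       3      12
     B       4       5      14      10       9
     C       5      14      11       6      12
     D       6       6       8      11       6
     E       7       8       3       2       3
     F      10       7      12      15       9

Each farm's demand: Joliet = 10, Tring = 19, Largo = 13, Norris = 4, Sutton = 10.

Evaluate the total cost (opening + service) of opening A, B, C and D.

Each farm is assigned to its cheapest site among the open ones.
{A, B, C, D}: Joliet→B 4·10=40, Tring→B 5·19=95, Largo→D 8·13=104, Norris→A 3·4=12, Sutton→D 6·10=60. Service 311; fixed 145; total 456.

Total cost: 456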